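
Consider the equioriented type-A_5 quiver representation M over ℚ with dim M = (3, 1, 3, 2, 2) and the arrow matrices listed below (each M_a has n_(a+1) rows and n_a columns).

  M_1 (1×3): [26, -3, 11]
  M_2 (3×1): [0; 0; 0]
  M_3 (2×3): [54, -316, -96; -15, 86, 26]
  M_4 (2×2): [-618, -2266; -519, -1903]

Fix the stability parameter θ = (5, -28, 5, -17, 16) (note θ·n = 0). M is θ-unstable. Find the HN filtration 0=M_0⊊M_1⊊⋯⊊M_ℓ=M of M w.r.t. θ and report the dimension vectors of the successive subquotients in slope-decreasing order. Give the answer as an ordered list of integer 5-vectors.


Barcode: M ≅ I[1,1]^2, I[1,2], I[3,3], I[3,4], I[3,5], I[5,5]. HN layers by μ_θ (4 steps, strictly decreasing):
  μ^(1)=16; μ^(2)=5; μ^(3)=-6; μ^(4)=-23/2

((0, 0, 0, 0, 2); (2, 0, 1, 0, 0); (0, 0, 2, 2, 0); (1, 1, 0, 0, 0))


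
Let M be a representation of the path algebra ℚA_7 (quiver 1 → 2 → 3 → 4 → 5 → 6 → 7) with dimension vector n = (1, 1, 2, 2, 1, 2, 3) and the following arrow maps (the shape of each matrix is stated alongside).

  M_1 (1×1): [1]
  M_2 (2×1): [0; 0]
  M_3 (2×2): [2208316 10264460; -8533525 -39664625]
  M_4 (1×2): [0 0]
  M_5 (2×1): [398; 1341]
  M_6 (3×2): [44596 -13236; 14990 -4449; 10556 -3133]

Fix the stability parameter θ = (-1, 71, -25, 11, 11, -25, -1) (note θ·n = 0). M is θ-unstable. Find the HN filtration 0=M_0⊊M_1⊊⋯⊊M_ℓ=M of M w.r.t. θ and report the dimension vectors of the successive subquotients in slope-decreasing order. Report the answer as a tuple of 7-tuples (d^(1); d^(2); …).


Barcode: M ≅ I[1,2], I[3,3], I[3,4], I[4,4], I[5,7], I[6,7], I[7,7]. HN layers by μ_θ (5 steps, strictly decreasing):
  μ^(1)=71; μ^(2)=11; μ^(3)=-1; μ^(4)=-7; μ^(5)=-25

((0, 1, 0, 0, 0, 0, 0); (0, 0, 0, 2, 0, 0, 0); (1, 0, 0, 0, 0, 0, 3); (0, 0, 0, 0, 1, 1, 0); (0, 0, 2, 0, 0, 1, 0))


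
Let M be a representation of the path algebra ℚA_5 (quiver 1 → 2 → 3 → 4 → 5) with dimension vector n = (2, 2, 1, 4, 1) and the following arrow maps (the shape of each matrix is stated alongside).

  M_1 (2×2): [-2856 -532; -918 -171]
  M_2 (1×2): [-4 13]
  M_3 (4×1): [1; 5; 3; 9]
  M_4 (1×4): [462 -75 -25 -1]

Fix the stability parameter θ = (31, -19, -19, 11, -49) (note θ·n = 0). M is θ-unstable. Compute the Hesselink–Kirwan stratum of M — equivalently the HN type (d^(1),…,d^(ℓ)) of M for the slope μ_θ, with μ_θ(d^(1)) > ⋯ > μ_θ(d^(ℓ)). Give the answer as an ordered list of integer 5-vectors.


Barcode: M ≅ I[1,1], I[1,5], I[2,2], I[4,4]^3. HN layers by μ_θ (4 steps, strictly decreasing):
  μ^(1)=31; μ^(2)=11; μ^(3)=-9; μ^(4)=-19

((1, 0, 0, 0, 0); (0, 0, 0, 3, 0); (1, 1, 1, 1, 1); (0, 1, 0, 0, 0))


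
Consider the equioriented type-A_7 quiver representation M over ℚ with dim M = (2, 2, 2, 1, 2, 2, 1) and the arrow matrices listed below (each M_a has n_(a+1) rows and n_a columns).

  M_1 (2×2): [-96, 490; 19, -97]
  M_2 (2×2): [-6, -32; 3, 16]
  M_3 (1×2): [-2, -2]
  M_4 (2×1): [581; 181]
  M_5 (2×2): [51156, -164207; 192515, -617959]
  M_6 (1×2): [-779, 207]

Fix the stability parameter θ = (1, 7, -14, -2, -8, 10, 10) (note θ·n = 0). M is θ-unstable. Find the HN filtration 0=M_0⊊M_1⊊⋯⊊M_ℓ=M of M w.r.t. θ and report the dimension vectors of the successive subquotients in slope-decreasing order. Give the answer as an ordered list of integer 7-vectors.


Barcode: M ≅ I[1,2], I[1,7], I[3,3], I[5,6]. HN layers by μ_θ (6 steps, strictly decreasing):
  μ^(1)=10; μ^(2)=7; μ^(3)=1; μ^(4)=-16/5; μ^(5)=-8; μ^(6)=-14

((0, 0, 0, 0, 0, 2, 1); (0, 1, 0, 0, 0, 0, 0); (1, 0, 0, 0, 0, 0, 0); (1, 1, 1, 1, 1, 0, 0); (0, 0, 0, 0, 1, 0, 0); (0, 0, 1, 0, 0, 0, 0))


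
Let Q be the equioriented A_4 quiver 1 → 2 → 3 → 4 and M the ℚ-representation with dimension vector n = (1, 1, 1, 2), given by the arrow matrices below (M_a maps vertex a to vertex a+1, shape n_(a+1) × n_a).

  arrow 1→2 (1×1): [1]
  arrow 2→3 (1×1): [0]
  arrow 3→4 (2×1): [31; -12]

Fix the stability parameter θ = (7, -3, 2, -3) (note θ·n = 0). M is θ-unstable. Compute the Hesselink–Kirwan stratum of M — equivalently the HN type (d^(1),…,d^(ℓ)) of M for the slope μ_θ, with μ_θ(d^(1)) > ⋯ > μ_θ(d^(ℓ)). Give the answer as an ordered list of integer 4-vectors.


Barcode: M ≅ I[1,2], I[3,4], I[4,4]. HN layers by μ_θ (3 steps, strictly decreasing):
  μ^(1)=2; μ^(2)=-1/2; μ^(3)=-3

((1, 1, 0, 0); (0, 0, 1, 1); (0, 0, 0, 1))


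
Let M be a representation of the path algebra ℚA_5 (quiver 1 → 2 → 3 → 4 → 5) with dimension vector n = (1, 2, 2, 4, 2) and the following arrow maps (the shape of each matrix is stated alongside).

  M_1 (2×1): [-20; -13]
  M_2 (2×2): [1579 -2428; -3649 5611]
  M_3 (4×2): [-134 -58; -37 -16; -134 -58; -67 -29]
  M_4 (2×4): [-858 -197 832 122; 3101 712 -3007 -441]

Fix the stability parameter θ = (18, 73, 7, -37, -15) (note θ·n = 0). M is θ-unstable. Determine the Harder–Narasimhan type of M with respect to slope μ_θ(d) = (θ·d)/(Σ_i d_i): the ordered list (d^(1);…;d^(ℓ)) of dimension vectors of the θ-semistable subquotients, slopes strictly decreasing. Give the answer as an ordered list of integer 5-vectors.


Interval decomposition of M: I[1,5], I[2,5], I[4,4]^2.
HN type (ℓ=3): μ^(1)=46/5; μ^(2)=7; μ^(3)=-37

((1, 1, 1, 1, 1); (0, 1, 1, 1, 1); (0, 0, 0, 2, 0))


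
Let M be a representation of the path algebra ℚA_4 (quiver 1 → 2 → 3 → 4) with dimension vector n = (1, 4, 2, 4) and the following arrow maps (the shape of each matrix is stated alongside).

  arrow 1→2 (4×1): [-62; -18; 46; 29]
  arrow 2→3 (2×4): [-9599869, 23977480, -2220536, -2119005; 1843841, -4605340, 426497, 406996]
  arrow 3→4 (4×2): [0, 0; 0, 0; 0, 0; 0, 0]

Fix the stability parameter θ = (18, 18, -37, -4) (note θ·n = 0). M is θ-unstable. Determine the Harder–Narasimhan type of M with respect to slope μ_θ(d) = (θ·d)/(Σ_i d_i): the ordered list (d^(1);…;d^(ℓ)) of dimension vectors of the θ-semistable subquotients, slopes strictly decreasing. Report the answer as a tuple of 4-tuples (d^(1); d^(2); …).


Barcode: M ≅ I[1,3], I[2,2]^2, I[2,3], I[4,4]^4. HN layers by μ_θ (4 steps, strictly decreasing):
  μ^(1)=18; μ^(2)=-1/3; μ^(3)=-4; μ^(4)=-19/2

((0, 2, 0, 0); (1, 1, 1, 0); (0, 0, 0, 4); (0, 1, 1, 0))


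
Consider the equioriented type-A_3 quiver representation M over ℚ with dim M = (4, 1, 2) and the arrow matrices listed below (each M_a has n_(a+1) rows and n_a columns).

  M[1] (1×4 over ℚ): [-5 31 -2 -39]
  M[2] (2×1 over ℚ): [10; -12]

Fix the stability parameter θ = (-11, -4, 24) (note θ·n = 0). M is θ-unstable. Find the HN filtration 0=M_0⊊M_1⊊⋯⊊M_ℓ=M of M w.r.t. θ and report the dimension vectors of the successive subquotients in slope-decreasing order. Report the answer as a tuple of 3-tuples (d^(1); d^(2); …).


Barcode: M ≅ I[1,1]^3, I[1,3], I[3,3]. HN layers by μ_θ (3 steps, strictly decreasing):
  μ^(1)=24; μ^(2)=-4; μ^(3)=-11

((0, 0, 2); (0, 1, 0); (4, 0, 0))


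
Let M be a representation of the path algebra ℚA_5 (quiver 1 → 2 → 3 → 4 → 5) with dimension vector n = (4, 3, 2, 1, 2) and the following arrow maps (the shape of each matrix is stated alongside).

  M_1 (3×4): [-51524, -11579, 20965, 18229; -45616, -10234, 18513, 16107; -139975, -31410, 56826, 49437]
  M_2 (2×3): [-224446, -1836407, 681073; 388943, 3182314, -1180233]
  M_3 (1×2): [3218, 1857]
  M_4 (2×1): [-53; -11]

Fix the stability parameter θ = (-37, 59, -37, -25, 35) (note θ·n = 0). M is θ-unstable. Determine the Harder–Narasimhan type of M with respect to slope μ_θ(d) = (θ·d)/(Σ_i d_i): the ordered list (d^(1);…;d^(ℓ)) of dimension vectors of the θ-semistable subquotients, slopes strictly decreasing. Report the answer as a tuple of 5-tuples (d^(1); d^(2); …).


Via rank(M_{q-1}∘⋯∘M_p): M ≅ I[1,1], I[1,2], I[1,3], I[1,5], I[5,5].
μ_θ-semistable layers: μ^(1)=59; μ^(2)=35; μ^(3)=11; μ^(4)=-1; μ^(5)=-37

((0, 1, 0, 0, 0); (0, 0, 0, 0, 2); (0, 1, 1, 0, 0); (0, 1, 1, 1, 0); (4, 0, 0, 0, 0))


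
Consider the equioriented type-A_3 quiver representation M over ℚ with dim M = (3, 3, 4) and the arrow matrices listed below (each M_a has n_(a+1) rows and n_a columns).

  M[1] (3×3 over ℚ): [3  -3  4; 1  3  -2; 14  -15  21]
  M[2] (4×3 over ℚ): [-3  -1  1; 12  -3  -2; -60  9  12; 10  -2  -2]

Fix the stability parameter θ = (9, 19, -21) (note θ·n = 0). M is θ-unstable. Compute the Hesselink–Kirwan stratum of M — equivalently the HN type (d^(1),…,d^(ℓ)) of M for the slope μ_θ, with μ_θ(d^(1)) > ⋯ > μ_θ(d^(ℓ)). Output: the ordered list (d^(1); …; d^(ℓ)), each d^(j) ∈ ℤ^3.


Via rank(M_{q-1}∘⋯∘M_p): M ≅ I[1,3]^3, I[3,3].
μ_θ-semistable layers: μ^(1)=7/3; μ^(2)=-21

((3, 3, 3); (0, 0, 1))


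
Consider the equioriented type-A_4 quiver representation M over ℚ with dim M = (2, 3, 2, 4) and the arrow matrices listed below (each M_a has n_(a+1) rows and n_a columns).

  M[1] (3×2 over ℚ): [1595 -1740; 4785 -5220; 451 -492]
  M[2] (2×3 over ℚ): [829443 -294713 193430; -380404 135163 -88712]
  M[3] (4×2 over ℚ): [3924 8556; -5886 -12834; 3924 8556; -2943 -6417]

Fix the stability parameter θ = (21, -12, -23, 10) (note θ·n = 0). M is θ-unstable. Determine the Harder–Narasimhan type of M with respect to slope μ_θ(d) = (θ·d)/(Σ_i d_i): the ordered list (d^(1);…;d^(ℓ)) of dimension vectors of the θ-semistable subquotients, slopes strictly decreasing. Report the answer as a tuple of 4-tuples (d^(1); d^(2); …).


Barcode: M ≅ I[1,1], I[1,4], I[2,2], I[2,3], I[4,4]^3. HN layers by μ_θ (5 steps, strictly decreasing):
  μ^(1)=21; μ^(2)=10; μ^(3)=-14/3; μ^(4)=-12; μ^(5)=-35/2

((1, 0, 0, 0); (0, 0, 0, 4); (1, 1, 1, 0); (0, 1, 0, 0); (0, 1, 1, 0))


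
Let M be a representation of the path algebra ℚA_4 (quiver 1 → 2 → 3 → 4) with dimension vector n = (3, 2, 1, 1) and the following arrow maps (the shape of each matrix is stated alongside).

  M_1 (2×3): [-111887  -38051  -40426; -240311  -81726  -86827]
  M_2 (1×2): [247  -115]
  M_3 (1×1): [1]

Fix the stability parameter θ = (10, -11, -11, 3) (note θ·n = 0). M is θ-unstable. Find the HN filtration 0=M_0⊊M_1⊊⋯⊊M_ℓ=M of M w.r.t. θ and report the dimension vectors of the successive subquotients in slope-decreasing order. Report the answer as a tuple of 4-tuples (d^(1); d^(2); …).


Barcode: M ≅ I[1,1], I[1,2], I[1,4]. HN layers by μ_θ (4 steps, strictly decreasing):
  μ^(1)=10; μ^(2)=3; μ^(3)=-1/2; μ^(4)=-4

((1, 0, 0, 0); (0, 0, 0, 1); (1, 1, 0, 0); (1, 1, 1, 0))


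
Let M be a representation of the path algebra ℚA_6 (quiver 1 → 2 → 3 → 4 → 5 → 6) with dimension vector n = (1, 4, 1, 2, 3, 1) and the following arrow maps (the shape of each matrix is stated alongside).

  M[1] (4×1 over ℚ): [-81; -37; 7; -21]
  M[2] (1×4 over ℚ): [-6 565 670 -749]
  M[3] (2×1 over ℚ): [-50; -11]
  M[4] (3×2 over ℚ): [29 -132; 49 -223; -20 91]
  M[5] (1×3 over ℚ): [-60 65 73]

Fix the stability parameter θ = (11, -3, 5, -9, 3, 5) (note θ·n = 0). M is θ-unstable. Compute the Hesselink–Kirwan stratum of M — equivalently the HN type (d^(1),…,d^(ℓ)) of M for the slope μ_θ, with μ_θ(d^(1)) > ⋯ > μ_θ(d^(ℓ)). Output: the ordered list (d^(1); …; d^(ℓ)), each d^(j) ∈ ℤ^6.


Via rank(M_{q-1}∘⋯∘M_p): M ≅ I[1,2], I[2,2]^2, I[2,6], I[4,5], I[5,5].
μ_θ-semistable layers: μ^(1)=5; μ^(2)=4; μ^(3)=3; μ^(4)=-2; μ^(5)=-3; μ^(6)=-9

((0, 0, 0, 0, 0, 1); (1, 1, 0, 0, 0, 0); (0, 0, 0, 0, 3, 0); (0, 0, 1, 1, 0, 0); (0, 3, 0, 0, 0, 0); (0, 0, 0, 1, 0, 0))


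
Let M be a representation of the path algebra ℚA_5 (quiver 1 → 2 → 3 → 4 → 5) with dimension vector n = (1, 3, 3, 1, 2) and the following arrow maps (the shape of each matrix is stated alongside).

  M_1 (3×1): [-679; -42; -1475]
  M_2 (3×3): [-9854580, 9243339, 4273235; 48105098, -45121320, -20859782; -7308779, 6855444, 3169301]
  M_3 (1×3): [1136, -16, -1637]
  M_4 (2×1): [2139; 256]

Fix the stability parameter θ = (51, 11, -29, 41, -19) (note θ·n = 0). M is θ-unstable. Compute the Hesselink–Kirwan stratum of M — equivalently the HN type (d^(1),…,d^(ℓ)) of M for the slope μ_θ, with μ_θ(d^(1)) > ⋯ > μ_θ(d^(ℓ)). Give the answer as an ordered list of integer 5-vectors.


Interval decomposition of M: I[1,5], I[2,2], I[2,3], I[3,3], I[5,5].
HN type (ℓ=4): μ^(1)=11; μ^(2)=-9; μ^(3)=-19; μ^(4)=-29

((1, 2, 1, 1, 1); (0, 1, 1, 0, 0); (0, 0, 0, 0, 1); (0, 0, 1, 0, 0))


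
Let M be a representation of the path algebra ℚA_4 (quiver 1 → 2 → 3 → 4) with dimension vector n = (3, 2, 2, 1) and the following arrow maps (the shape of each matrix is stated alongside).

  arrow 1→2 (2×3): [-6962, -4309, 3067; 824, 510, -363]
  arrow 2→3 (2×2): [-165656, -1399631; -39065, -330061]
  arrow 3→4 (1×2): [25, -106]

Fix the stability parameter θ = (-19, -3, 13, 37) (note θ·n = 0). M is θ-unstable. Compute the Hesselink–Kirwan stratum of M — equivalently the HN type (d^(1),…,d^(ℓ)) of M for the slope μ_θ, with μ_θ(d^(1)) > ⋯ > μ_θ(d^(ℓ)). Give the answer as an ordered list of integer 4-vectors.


Barcode: M ≅ I[1,1], I[1,3], I[1,4]. HN layers by μ_θ (4 steps, strictly decreasing):
  μ^(1)=37; μ^(2)=13; μ^(3)=-3; μ^(4)=-19

((0, 0, 0, 1); (0, 0, 2, 0); (0, 2, 0, 0); (3, 0, 0, 0))


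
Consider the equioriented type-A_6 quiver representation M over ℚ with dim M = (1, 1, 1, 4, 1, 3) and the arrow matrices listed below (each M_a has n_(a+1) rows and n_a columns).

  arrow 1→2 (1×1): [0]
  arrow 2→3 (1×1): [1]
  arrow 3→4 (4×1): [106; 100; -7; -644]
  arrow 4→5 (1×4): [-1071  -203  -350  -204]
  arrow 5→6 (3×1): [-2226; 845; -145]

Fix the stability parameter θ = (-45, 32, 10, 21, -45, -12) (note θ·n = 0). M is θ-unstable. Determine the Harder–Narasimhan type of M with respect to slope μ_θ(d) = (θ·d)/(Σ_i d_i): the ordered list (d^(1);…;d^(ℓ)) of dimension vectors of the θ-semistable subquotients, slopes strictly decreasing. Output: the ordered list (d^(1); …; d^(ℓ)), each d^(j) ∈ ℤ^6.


Via rank(M_{q-1}∘⋯∘M_p): M ≅ I[1,1], I[2,4], I[4,4]^2, I[4,6], I[6,6]^2.
μ_θ-semistable layers: μ^(1)=21; μ^(2)=-12; μ^(3)=-45

((0, 1, 1, 3, 0, 0); (0, 0, 0, 1, 1, 3); (1, 0, 0, 0, 0, 0))


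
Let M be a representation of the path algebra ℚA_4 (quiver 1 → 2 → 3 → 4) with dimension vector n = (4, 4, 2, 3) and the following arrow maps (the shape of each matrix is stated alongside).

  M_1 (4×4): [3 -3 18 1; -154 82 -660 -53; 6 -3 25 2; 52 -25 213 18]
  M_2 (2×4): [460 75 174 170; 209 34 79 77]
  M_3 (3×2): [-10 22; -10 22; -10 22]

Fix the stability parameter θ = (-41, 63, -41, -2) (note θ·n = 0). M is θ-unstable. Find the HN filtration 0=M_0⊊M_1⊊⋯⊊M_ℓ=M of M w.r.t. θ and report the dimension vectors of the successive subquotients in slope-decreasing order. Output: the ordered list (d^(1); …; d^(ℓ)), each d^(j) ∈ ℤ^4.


Interval decomposition of M: I[1,1], I[1,2], I[1,3], I[1,4], I[2,2], I[4,4]^2.
HN type (ℓ=5): μ^(1)=63; μ^(2)=11; μ^(3)=20/3; μ^(4)=-2; μ^(5)=-41

((0, 2, 0, 0); (0, 1, 1, 0); (0, 1, 1, 1); (0, 0, 0, 2); (4, 0, 0, 0))


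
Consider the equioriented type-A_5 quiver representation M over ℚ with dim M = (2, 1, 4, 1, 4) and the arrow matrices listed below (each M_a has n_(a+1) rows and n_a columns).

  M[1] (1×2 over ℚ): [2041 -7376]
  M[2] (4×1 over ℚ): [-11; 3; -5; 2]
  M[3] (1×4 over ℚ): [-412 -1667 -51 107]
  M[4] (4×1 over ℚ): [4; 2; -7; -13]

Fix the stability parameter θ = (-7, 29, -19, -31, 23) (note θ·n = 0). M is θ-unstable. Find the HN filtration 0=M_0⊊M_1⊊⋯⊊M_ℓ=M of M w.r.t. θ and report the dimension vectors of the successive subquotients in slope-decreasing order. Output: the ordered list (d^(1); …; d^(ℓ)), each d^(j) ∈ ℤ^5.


Interval decomposition of M: I[1,1], I[1,3], I[3,3]^2, I[3,5], I[5,5]^3.
HN type (ℓ=5): μ^(1)=23; μ^(2)=5; μ^(3)=-7; μ^(4)=-19; μ^(5)=-25

((0, 0, 0, 0, 4); (0, 1, 1, 0, 0); (2, 0, 0, 0, 0); (0, 0, 2, 0, 0); (0, 0, 1, 1, 0))


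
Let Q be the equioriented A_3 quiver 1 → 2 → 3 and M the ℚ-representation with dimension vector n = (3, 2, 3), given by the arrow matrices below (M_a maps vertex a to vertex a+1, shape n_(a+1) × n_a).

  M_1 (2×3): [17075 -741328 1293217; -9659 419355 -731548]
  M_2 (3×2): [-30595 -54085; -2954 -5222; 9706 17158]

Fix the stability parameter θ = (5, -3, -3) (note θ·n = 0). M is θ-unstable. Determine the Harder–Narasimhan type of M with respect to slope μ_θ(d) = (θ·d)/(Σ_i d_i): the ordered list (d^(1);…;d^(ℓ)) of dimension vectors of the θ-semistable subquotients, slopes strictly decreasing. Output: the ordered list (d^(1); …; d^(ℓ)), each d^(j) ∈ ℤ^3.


Interval decomposition of M: I[1,1], I[1,2], I[1,3], I[3,3]^2.
HN type (ℓ=4): μ^(1)=5; μ^(2)=1; μ^(3)=-1/3; μ^(4)=-3

((1, 0, 0); (1, 1, 0); (1, 1, 1); (0, 0, 2))


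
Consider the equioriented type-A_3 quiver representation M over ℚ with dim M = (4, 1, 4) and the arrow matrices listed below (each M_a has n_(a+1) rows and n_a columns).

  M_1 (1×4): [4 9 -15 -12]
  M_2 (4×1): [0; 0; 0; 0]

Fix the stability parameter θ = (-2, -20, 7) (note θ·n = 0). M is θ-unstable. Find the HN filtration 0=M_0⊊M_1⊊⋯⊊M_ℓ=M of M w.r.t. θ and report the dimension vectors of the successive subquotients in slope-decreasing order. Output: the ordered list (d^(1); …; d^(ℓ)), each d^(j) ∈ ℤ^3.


Barcode: M ≅ I[1,1]^3, I[1,2], I[3,3]^4. HN layers by μ_θ (3 steps, strictly decreasing):
  μ^(1)=7; μ^(2)=-2; μ^(3)=-11

((0, 0, 4); (3, 0, 0); (1, 1, 0))


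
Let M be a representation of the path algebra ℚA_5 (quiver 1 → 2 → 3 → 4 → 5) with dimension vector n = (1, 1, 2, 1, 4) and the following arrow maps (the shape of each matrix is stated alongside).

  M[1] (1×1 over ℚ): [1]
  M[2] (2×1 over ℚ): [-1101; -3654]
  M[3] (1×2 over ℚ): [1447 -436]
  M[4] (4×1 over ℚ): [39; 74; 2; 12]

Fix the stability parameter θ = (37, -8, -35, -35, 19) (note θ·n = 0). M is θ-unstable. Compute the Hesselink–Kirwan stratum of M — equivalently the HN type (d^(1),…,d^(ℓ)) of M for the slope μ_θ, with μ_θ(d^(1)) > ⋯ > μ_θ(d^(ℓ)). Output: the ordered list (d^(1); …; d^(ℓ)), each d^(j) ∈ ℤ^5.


Via rank(M_{q-1}∘⋯∘M_p): M ≅ I[1,5], I[3,3], I[5,5]^3.
μ_θ-semistable layers: μ^(1)=19; μ^(2)=-41/4; μ^(3)=-35

((0, 0, 0, 0, 4); (1, 1, 1, 1, 0); (0, 0, 1, 0, 0))


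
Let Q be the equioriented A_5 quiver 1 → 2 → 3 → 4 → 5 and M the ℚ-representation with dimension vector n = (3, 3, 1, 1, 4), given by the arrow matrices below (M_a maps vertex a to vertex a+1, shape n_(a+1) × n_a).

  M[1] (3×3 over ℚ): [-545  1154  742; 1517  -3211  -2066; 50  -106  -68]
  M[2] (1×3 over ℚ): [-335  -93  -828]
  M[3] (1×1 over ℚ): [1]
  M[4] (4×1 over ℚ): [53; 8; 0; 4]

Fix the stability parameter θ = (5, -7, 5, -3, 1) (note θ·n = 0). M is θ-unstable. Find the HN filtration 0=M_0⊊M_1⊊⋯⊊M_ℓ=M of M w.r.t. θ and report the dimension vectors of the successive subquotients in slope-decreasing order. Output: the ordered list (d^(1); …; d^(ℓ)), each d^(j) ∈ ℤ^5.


Barcode: M ≅ I[1,1], I[1,2], I[1,5], I[2,2], I[5,5]^3. HN layers by μ_θ (4 steps, strictly decreasing):
  μ^(1)=5; μ^(2)=1; μ^(3)=-1; μ^(4)=-7

((1, 0, 0, 0, 0); (0, 0, 1, 1, 4); (2, 2, 0, 0, 0); (0, 1, 0, 0, 0))


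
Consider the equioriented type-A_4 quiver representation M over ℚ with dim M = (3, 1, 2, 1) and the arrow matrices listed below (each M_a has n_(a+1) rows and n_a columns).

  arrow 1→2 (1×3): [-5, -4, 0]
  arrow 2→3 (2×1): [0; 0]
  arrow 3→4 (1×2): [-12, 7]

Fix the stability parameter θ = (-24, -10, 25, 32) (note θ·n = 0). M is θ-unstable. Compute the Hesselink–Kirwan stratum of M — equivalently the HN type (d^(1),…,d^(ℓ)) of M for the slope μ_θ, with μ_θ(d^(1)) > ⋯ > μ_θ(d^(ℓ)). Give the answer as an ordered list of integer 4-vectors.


Barcode: M ≅ I[1,1]^2, I[1,2], I[3,3], I[3,4]. HN layers by μ_θ (4 steps, strictly decreasing):
  μ^(1)=32; μ^(2)=25; μ^(3)=-10; μ^(4)=-24

((0, 0, 0, 1); (0, 0, 2, 0); (0, 1, 0, 0); (3, 0, 0, 0))


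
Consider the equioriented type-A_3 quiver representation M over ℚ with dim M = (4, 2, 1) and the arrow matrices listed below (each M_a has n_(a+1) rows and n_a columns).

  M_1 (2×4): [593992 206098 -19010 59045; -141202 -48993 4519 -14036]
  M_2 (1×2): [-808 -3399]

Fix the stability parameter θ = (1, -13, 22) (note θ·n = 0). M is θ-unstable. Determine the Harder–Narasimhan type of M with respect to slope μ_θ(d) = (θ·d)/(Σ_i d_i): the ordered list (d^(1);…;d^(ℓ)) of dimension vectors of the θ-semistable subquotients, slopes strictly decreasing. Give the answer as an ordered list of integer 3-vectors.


Via rank(M_{q-1}∘⋯∘M_p): M ≅ I[1,1]^2, I[1,2], I[1,3].
μ_θ-semistable layers: μ^(1)=22; μ^(2)=1; μ^(3)=-6

((0, 0, 1); (2, 0, 0); (2, 2, 0))


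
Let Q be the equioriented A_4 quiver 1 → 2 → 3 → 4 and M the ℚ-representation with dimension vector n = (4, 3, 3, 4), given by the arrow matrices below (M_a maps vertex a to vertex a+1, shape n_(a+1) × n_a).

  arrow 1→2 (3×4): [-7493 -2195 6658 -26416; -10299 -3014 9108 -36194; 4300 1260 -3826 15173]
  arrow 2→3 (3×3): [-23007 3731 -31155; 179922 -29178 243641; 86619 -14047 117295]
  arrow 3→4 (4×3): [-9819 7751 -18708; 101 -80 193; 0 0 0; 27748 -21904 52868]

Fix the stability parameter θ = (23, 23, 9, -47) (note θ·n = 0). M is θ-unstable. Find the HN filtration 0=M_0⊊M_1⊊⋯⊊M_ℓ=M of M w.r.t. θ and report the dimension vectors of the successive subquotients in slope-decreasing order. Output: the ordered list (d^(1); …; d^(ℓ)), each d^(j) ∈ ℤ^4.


Via rank(M_{q-1}∘⋯∘M_p): M ≅ I[1,1], I[1,2], I[1,3], I[1,4], I[3,4], I[4,4]^2.
μ_θ-semistable layers: μ^(1)=23; μ^(2)=55/3; μ^(3)=2; μ^(4)=-19; μ^(5)=-47

((2, 1, 0, 0); (1, 1, 1, 0); (1, 1, 1, 1); (0, 0, 1, 1); (0, 0, 0, 2))


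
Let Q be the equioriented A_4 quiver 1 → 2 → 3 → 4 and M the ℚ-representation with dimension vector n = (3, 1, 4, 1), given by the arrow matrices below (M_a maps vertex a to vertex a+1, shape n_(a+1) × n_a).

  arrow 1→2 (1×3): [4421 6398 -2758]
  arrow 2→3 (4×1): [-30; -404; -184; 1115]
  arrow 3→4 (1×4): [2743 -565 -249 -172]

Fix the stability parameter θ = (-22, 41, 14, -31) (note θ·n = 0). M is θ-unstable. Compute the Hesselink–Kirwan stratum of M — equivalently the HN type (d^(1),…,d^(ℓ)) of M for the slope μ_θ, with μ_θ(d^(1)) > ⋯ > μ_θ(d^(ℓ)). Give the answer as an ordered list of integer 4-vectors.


Barcode: M ≅ I[1,1]^2, I[1,4], I[3,3]^3. HN layers by μ_θ (3 steps, strictly decreasing):
  μ^(1)=14; μ^(2)=8; μ^(3)=-22

((0, 0, 3, 0); (0, 1, 1, 1); (3, 0, 0, 0))


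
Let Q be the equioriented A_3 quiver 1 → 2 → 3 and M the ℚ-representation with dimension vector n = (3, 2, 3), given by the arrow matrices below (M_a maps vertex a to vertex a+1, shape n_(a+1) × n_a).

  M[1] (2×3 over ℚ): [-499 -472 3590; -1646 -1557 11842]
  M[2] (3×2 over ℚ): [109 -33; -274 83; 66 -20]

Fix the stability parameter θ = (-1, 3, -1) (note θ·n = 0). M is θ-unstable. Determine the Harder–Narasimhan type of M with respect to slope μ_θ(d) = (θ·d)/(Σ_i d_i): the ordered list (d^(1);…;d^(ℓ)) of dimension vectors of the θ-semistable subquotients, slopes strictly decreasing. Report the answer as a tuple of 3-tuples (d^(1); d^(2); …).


Barcode: M ≅ I[1,1], I[1,3]^2, I[3,3]. HN layers by μ_θ (2 steps, strictly decreasing):
  μ^(1)=1; μ^(2)=-1

((0, 2, 2); (3, 0, 1))


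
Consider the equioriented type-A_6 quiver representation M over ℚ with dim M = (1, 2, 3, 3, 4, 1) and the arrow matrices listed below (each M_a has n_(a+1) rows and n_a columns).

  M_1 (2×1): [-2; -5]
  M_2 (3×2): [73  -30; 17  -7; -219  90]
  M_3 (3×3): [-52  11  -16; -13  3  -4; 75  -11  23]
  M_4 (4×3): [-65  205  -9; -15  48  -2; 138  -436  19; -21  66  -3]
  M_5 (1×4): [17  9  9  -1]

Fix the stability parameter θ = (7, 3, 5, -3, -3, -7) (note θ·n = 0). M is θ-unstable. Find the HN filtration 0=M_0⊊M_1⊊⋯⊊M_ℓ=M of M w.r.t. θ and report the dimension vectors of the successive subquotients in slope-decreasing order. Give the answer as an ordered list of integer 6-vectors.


Via rank(M_{q-1}∘⋯∘M_p): M ≅ I[1,6], I[2,5], I[3,5], I[5,5].
μ_θ-semistable layers: μ^(1)=1/2; μ^(2)=1/3; μ^(3)=-1/3; μ^(4)=-3

((0, 1, 1, 1, 1, 0); (1, 1, 1, 1, 1, 1); (0, 0, 1, 1, 1, 0); (0, 0, 0, 0, 1, 0))


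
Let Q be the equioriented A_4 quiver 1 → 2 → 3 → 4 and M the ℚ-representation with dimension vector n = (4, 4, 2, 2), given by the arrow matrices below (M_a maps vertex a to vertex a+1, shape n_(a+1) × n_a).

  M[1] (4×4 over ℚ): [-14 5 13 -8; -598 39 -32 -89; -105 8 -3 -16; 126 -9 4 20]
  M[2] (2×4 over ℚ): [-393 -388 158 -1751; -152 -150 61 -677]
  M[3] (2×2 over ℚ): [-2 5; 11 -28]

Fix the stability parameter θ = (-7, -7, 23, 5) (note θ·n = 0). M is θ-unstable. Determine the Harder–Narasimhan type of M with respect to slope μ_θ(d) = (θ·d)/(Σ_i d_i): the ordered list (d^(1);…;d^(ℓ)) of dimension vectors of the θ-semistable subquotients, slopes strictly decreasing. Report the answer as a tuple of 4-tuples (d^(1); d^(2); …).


Barcode: M ≅ I[1,2]^2, I[1,4]^2. HN layers by μ_θ (2 steps, strictly decreasing):
  μ^(1)=14; μ^(2)=-7

((0, 0, 2, 2); (4, 4, 0, 0))


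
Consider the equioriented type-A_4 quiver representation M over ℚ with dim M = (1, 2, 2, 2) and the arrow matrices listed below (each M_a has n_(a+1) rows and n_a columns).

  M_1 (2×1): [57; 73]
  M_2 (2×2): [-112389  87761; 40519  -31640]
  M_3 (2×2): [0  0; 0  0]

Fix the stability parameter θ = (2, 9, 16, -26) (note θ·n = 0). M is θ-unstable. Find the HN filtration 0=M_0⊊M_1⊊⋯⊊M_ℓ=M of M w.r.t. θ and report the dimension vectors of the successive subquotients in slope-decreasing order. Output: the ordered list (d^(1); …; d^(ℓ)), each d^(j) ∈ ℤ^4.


Barcode: M ≅ I[1,3], I[2,3], I[4,4]^2. HN layers by μ_θ (4 steps, strictly decreasing):
  μ^(1)=16; μ^(2)=9; μ^(3)=2; μ^(4)=-26

((0, 0, 2, 0); (0, 2, 0, 0); (1, 0, 0, 0); (0, 0, 0, 2))


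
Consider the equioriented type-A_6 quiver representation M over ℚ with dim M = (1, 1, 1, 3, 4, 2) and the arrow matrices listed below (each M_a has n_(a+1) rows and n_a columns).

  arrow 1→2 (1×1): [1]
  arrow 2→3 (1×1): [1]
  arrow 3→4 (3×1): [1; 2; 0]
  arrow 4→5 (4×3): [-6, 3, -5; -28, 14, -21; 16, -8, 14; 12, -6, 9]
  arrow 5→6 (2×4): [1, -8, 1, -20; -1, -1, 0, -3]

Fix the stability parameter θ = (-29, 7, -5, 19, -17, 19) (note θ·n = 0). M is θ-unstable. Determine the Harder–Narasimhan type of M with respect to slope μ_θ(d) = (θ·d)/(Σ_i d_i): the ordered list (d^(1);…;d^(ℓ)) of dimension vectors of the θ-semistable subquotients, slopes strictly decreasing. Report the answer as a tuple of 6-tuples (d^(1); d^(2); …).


Via rank(M_{q-1}∘⋯∘M_p): M ≅ I[1,4], I[4,5], I[4,6], I[5,5], I[5,6].
μ_θ-semistable layers: μ^(1)=19; μ^(2)=1; μ^(3)=-17; μ^(4)=-29

((0, 0, 0, 1, 0, 2); (0, 1, 1, 2, 2, 0); (0, 0, 0, 0, 2, 0); (1, 0, 0, 0, 0, 0))


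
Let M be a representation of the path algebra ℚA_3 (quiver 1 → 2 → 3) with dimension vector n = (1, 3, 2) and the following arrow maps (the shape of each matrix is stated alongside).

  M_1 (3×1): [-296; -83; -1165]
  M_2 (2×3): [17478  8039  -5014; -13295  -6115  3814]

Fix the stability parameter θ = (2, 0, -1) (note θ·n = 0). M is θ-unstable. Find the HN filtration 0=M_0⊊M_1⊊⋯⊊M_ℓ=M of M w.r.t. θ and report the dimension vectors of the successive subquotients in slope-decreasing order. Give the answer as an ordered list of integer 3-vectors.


Via rank(M_{q-1}∘⋯∘M_p): M ≅ I[1,3], I[2,2], I[2,3].
μ_θ-semistable layers: μ^(1)=1/3; μ^(2)=0; μ^(3)=-1/2

((1, 1, 1); (0, 1, 0); (0, 1, 1))


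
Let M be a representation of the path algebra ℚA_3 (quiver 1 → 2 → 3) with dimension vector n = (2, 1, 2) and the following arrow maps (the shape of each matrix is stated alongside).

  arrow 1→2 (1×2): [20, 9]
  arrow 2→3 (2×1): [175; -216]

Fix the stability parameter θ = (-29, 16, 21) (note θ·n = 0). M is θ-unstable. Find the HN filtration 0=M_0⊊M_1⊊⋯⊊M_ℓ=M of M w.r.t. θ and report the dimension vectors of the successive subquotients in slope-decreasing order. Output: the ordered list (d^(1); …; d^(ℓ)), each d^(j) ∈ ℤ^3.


Interval decomposition of M: I[1,1], I[1,3], I[3,3].
HN type (ℓ=3): μ^(1)=21; μ^(2)=16; μ^(3)=-29

((0, 0, 2); (0, 1, 0); (2, 0, 0))


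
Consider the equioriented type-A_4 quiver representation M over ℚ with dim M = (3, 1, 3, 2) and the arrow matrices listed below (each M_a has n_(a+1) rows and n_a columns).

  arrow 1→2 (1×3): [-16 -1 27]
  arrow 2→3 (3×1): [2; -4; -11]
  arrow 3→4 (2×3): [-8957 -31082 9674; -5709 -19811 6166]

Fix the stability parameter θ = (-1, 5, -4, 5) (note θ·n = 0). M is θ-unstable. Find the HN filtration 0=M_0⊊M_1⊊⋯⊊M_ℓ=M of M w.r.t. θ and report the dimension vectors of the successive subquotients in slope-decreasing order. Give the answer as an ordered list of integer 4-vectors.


Interval decomposition of M: I[1,1]^2, I[1,3], I[3,4]^2.
HN type (ℓ=4): μ^(1)=5; μ^(2)=1/2; μ^(3)=-1; μ^(4)=-4

((0, 0, 0, 2); (0, 1, 1, 0); (3, 0, 0, 0); (0, 0, 2, 0))


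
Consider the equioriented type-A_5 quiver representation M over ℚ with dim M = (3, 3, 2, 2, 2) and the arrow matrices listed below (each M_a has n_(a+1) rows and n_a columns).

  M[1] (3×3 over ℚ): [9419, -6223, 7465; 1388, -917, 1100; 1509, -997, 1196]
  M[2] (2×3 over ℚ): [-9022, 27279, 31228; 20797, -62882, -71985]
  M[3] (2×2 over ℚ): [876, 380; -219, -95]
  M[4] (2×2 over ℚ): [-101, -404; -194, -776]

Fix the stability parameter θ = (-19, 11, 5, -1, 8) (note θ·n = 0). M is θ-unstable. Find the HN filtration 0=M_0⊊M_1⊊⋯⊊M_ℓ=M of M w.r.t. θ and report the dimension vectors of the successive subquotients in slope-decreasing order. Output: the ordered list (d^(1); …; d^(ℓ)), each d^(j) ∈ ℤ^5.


Interval decomposition of M: I[1,2], I[1,3], I[1,4], I[4,5], I[5,5].
HN type (ℓ=5): μ^(1)=11; μ^(2)=8; μ^(3)=5; μ^(4)=-1; μ^(5)=-19

((0, 1, 0, 0, 0); (0, 1, 1, 0, 2); (0, 1, 1, 1, 0); (0, 0, 0, 1, 0); (3, 0, 0, 0, 0))


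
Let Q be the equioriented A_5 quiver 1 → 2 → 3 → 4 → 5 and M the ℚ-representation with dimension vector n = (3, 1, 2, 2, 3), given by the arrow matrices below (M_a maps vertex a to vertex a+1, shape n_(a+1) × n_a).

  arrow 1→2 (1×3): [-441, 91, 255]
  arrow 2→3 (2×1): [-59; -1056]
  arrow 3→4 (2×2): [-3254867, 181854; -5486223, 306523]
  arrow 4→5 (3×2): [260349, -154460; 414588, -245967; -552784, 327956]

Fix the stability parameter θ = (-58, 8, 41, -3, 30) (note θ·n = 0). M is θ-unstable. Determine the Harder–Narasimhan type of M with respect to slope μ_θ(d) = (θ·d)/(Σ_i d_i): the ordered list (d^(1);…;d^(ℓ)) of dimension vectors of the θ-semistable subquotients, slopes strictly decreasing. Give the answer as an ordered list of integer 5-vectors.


Via rank(M_{q-1}∘⋯∘M_p): M ≅ I[1,1]^2, I[1,5], I[3,5], I[5,5].
μ_θ-semistable layers: μ^(1)=30; μ^(2)=19; μ^(3)=8; μ^(4)=-58

((0, 0, 0, 0, 3); (0, 0, 2, 2, 0); (0, 1, 0, 0, 0); (3, 0, 0, 0, 0))


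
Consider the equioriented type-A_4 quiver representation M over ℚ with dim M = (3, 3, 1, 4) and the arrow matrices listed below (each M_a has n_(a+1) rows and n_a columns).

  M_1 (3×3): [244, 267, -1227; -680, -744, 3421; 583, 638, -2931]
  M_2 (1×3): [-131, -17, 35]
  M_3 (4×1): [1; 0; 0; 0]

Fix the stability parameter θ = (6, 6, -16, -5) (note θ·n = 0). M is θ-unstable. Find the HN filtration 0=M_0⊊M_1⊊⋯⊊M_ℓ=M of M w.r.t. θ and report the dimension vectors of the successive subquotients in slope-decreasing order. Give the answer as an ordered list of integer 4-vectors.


Barcode: M ≅ I[1,2]^2, I[1,4], I[4,4]^3. HN layers by μ_θ (3 steps, strictly decreasing):
  μ^(1)=6; μ^(2)=-9/4; μ^(3)=-5

((2, 2, 0, 0); (1, 1, 1, 1); (0, 0, 0, 3))


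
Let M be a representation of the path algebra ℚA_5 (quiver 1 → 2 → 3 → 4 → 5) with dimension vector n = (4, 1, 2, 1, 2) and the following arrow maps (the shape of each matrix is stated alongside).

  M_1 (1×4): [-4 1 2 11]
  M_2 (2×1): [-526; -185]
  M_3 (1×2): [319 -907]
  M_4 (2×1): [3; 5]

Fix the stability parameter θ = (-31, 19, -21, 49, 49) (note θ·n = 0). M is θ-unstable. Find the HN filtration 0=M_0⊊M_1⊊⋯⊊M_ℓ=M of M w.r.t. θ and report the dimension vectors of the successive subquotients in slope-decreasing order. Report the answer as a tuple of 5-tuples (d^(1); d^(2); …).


Barcode: M ≅ I[1,1]^3, I[1,5], I[3,3], I[5,5]. HN layers by μ_θ (4 steps, strictly decreasing):
  μ^(1)=49; μ^(2)=-1; μ^(3)=-21; μ^(4)=-31

((0, 0, 0, 1, 2); (0, 1, 1, 0, 0); (0, 0, 1, 0, 0); (4, 0, 0, 0, 0))


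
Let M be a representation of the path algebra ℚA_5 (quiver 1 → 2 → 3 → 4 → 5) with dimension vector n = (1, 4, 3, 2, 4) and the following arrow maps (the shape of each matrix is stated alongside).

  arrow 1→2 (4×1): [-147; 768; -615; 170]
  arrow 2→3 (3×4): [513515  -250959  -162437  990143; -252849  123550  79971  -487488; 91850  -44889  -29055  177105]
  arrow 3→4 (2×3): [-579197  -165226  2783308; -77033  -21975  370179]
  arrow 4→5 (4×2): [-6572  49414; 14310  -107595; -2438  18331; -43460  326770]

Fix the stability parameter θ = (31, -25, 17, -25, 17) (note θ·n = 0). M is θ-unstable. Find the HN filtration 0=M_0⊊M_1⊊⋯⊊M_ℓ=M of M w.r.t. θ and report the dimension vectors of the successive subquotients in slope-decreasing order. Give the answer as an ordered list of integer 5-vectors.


Barcode: M ≅ I[1,5], I[2,2], I[2,3], I[2,4], I[5,5]^3. HN layers by μ_θ (4 steps, strictly decreasing):
  μ^(1)=17; μ^(2)=-1/2; μ^(3)=-4; μ^(4)=-25

((0, 0, 1, 0, 4); (1, 1, 1, 1, 0); (0, 0, 1, 1, 0); (0, 3, 0, 0, 0))


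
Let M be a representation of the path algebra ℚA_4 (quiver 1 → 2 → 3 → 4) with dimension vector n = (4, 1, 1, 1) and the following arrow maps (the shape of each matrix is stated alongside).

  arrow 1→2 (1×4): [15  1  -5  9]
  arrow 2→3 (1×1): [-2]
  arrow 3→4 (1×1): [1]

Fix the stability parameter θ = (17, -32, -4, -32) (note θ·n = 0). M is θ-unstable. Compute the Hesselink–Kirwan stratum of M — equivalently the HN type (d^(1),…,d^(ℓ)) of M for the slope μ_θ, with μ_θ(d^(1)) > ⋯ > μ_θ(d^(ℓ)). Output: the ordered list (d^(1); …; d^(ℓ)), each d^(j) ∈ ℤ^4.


Barcode: M ≅ I[1,1]^3, I[1,4]. HN layers by μ_θ (2 steps, strictly decreasing):
  μ^(1)=17; μ^(2)=-51/4

((3, 0, 0, 0); (1, 1, 1, 1))


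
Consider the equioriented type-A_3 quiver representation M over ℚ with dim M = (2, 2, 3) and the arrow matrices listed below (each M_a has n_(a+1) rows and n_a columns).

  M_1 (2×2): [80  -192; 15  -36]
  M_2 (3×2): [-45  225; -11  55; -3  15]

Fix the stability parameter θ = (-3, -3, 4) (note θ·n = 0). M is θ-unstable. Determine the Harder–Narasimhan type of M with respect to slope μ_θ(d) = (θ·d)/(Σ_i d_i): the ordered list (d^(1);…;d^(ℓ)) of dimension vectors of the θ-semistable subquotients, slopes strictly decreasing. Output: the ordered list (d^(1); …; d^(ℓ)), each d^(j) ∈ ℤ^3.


Barcode: M ≅ I[1,1], I[1,3], I[2,2], I[3,3]^2. HN layers by μ_θ (2 steps, strictly decreasing):
  μ^(1)=4; μ^(2)=-3

((0, 0, 3); (2, 2, 0))


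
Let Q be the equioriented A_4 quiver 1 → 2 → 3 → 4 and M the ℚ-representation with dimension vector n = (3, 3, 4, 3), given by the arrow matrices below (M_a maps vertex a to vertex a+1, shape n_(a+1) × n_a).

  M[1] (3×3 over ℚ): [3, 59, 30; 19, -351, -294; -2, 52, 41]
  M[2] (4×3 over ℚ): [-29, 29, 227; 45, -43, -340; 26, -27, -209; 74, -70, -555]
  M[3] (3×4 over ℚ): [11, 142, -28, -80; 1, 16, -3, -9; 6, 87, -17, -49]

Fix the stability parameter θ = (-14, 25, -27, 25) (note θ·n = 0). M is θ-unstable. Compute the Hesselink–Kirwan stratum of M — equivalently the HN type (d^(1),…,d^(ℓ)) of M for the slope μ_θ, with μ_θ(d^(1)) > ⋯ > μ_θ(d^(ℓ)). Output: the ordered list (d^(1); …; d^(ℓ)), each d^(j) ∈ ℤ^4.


Interval decomposition of M: I[1,4]^3, I[3,3].
HN type (ℓ=4): μ^(1)=25; μ^(2)=-1; μ^(3)=-14; μ^(4)=-27

((0, 0, 0, 3); (0, 3, 3, 0); (3, 0, 0, 0); (0, 0, 1, 0))


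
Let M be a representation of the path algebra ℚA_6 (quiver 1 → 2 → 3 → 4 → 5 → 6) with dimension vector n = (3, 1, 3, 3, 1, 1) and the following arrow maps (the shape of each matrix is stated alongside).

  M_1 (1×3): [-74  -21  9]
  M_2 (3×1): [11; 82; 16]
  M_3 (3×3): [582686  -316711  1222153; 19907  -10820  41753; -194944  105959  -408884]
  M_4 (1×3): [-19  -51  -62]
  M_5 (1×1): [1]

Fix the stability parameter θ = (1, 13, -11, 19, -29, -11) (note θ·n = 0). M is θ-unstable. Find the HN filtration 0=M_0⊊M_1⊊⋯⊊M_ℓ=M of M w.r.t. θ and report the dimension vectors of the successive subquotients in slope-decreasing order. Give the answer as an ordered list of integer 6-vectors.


Interval decomposition of M: I[1,1]^2, I[1,6], I[3,4]^2.
HN type (ℓ=4): μ^(1)=19; μ^(2)=1; μ^(3)=-3; μ^(4)=-11

((0, 0, 0, 2, 0, 0); (2, 0, 0, 0, 0, 0); (1, 1, 1, 1, 1, 1); (0, 0, 2, 0, 0, 0))


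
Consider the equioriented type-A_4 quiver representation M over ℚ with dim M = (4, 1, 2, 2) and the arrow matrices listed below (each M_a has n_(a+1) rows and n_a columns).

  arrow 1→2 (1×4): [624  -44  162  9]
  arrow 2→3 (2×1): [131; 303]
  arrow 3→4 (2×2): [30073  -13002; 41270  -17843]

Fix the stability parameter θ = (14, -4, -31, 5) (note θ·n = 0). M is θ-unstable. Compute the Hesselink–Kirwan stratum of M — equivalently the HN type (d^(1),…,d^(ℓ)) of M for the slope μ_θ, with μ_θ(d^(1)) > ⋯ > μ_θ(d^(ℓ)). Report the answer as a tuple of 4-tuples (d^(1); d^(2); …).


Via rank(M_{q-1}∘⋯∘M_p): M ≅ I[1,1]^3, I[1,4], I[3,4].
μ_θ-semistable layers: μ^(1)=14; μ^(2)=5; μ^(3)=-7; μ^(4)=-31

((3, 0, 0, 0); (0, 0, 0, 2); (1, 1, 1, 0); (0, 0, 1, 0))


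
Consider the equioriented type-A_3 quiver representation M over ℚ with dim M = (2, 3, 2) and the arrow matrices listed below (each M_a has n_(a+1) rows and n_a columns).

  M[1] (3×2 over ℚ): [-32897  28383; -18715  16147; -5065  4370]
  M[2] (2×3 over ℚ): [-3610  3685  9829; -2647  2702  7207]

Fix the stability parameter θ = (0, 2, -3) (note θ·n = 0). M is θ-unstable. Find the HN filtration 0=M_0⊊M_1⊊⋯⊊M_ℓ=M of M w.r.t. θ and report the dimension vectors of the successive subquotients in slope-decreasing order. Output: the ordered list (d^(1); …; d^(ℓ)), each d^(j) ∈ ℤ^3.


Barcode: M ≅ I[1,2], I[1,3], I[2,3]. HN layers by μ_θ (4 steps, strictly decreasing):
  μ^(1)=2; μ^(2)=0; μ^(3)=-1/3; μ^(4)=-1/2

((0, 1, 0); (1, 0, 0); (1, 1, 1); (0, 1, 1))


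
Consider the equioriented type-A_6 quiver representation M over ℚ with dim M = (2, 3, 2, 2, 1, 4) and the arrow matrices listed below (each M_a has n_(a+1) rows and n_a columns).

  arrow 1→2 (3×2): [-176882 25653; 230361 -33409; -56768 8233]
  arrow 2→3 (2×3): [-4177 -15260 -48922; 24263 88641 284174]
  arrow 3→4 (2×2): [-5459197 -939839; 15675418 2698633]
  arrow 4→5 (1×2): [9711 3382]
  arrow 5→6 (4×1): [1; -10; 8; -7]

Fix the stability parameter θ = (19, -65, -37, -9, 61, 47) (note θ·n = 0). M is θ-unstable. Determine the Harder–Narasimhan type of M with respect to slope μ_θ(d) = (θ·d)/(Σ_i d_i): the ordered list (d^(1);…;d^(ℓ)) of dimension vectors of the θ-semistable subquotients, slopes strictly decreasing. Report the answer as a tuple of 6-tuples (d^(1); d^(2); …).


Via rank(M_{q-1}∘⋯∘M_p): M ≅ I[1,4], I[1,6], I[2,2], I[6,6]^3.
μ_θ-semistable layers: μ^(1)=54; μ^(2)=47; μ^(3)=-9; μ^(4)=-83/3; μ^(5)=-65

((0, 0, 0, 0, 1, 1); (0, 0, 0, 0, 0, 3); (0, 0, 0, 2, 0, 0); (2, 2, 2, 0, 0, 0); (0, 1, 0, 0, 0, 0))
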